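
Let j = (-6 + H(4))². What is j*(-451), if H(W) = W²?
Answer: -45100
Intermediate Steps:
j = 100 (j = (-6 + 4²)² = (-6 + 16)² = 10² = 100)
j*(-451) = 100*(-451) = -45100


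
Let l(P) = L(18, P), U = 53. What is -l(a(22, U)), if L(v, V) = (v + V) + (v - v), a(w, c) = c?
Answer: -71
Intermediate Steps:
L(v, V) = V + v (L(v, V) = (V + v) + 0 = V + v)
l(P) = 18 + P (l(P) = P + 18 = 18 + P)
-l(a(22, U)) = -(18 + 53) = -1*71 = -71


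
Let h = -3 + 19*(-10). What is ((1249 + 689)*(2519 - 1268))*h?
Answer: -467916534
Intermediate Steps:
h = -193 (h = -3 - 190 = -193)
((1249 + 689)*(2519 - 1268))*h = ((1249 + 689)*(2519 - 1268))*(-193) = (1938*1251)*(-193) = 2424438*(-193) = -467916534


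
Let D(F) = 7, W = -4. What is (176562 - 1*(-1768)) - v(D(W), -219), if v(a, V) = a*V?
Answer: 179863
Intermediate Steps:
v(a, V) = V*a
(176562 - 1*(-1768)) - v(D(W), -219) = (176562 - 1*(-1768)) - (-219)*7 = (176562 + 1768) - 1*(-1533) = 178330 + 1533 = 179863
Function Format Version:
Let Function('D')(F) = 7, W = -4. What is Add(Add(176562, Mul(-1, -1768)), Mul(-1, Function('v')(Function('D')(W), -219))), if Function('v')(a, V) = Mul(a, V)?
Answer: 179863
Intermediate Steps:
Function('v')(a, V) = Mul(V, a)
Add(Add(176562, Mul(-1, -1768)), Mul(-1, Function('v')(Function('D')(W), -219))) = Add(Add(176562, Mul(-1, -1768)), Mul(-1, Mul(-219, 7))) = Add(Add(176562, 1768), Mul(-1, -1533)) = Add(178330, 1533) = 179863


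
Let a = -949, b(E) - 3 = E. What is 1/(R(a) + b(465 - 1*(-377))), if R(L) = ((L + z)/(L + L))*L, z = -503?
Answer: 1/119 ≈ 0.0084034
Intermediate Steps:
b(E) = 3 + E
R(L) = -503/2 + L/2 (R(L) = ((L - 503)/(L + L))*L = ((-503 + L)/((2*L)))*L = ((-503 + L)*(1/(2*L)))*L = ((-503 + L)/(2*L))*L = -503/2 + L/2)
1/(R(a) + b(465 - 1*(-377))) = 1/((-503/2 + (½)*(-949)) + (3 + (465 - 1*(-377)))) = 1/((-503/2 - 949/2) + (3 + (465 + 377))) = 1/(-726 + (3 + 842)) = 1/(-726 + 845) = 1/119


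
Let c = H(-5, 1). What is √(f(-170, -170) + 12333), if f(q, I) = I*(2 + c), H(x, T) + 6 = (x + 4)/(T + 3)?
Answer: √52222/2 ≈ 114.26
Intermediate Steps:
H(x, T) = -6 + (4 + x)/(3 + T) (H(x, T) = -6 + (x + 4)/(T + 3) = -6 + (4 + x)/(3 + T))
c = -25/4 (c = (-14 - 5 - 6*1)/(3 + 1) = (-14 - 5 - 6)/4 = (¼)*(-25) = -25/4 ≈ -6.2500)
f(q, I) = -17*I/4 (f(q, I) = I*(2 - 25/4) = I*(-17/4) = -17*I/4)
√(f(-170, -170) + 12333) = √(-17/4*(-170) + 12333) = √(1445/2 + 12333) = √(26111/2) = √52222/2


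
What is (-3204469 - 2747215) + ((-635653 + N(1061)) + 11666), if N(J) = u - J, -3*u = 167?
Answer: -19730363/3 ≈ -6.5768e+6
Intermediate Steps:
u = -167/3 (u = -⅓*167 = -167/3 ≈ -55.667)
N(J) = -167/3 - J
(-3204469 - 2747215) + ((-635653 + N(1061)) + 11666) = (-3204469 - 2747215) + ((-635653 + (-167/3 - 1*1061)) + 11666) = -5951684 + ((-635653 + (-167/3 - 1061)) + 11666) = -5951684 + ((-635653 - 3350/3) + 11666) = -5951684 + (-1910309/3 + 11666) = -5951684 - 1875311/3 = -19730363/3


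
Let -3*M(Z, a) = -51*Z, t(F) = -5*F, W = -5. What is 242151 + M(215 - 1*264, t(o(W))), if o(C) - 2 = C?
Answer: 241318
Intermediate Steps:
o(C) = 2 + C
M(Z, a) = 17*Z (M(Z, a) = -(-17)*Z = 17*Z)
242151 + M(215 - 1*264, t(o(W))) = 242151 + 17*(215 - 1*264) = 242151 + 17*(215 - 264) = 242151 + 17*(-49) = 242151 - 833 = 241318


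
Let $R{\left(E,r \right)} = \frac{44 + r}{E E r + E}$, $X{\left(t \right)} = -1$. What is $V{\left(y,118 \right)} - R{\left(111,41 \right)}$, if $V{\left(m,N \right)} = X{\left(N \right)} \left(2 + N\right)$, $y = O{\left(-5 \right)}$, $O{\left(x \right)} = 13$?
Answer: $- \frac{60632725}{505272} \approx -120.0$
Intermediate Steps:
$y = 13$
$V{\left(m,N \right)} = -2 - N$ ($V{\left(m,N \right)} = - (2 + N) = -2 - N$)
$R{\left(E,r \right)} = \frac{44 + r}{E + r E^{2}}$ ($R{\left(E,r \right)} = \frac{44 + r}{E^{2} r + E} = \frac{44 + r}{r E^{2} + E} = \frac{44 + r}{E + r E^{2}}$)
$V{\left(y,118 \right)} - R{\left(111,41 \right)} = \left(-2 - 118\right) - \frac{44 + 41}{111 \left(1 + 111 \cdot 41\right)} = \left(-2 - 118\right) - \frac{1}{111} \frac{1}{1 + 4551} \cdot 85 = -120 - \frac{1}{111} \cdot \frac{1}{4552} \cdot 85 = -120 - \frac{85}{505272} = - \frac{60632725}{505272}$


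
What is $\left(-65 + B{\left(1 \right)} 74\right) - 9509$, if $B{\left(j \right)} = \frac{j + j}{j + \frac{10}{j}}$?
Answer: $- \frac{105166}{11} \approx -9560.5$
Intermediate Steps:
$B{\left(j \right)} = \frac{2 j}{j + \frac{10}{j}}$
$\left(-65 + B{\left(1 \right)} 74\right) - 9509 = \left(-65 + \frac{2 \cdot 1^{2}}{10 + 1^{2}} \cdot 74\right) - 9509 = \left(-65 + 2 \cdot 1 \frac{1}{10 + 1} \cdot 74\right) - 9509 = \left(-65 + 2 \cdot 1 \cdot \frac{1}{11} \cdot 74\right) - 9509 = \left(-65 + \frac{2}{11} \cdot 74\right) - 9509 = \left(-65 + \frac{148}{11}\right) - 9509 = - \frac{567}{11} - 9509 = - \frac{105166}{11}$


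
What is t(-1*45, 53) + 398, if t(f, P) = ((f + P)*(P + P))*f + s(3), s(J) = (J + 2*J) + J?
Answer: -37750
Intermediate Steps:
s(J) = 4*J (s(J) = 3*J + J = 4*J)
t(f, P) = 12 + 2*P*f*(P + f) (t(f, P) = ((f + P)*(P + P))*f + 4*3 = ((P + f)*(2*P))*f + 12 = (2*P*(P + f))*f + 12 = 2*P*f*(P + f) + 12 = 12 + 2*P*f*(P + f))
t(-1*45, 53) + 398 = (12 + 2*53*(-1*45)**2 + 2*(-1*45)*53**2) + 398 = (12 + 2*53*(-45)**2 + 2*(-45)*2809) + 398 = (12 + 2*53*2025 - 252810) + 398 = (12 + 214650 - 252810) + 398 = -38148 + 398 = -37750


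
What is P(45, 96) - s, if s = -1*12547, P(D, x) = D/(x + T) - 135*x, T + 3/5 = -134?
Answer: -79934/193 ≈ -414.17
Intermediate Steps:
T = -673/5 (T = -⅗ - 134 = -673/5 ≈ -134.60)
P(D, x) = -135*x + D/(-673/5 + x) (P(D, x) = D/(x - 673/5) - 135*x = D/(-673/5 + x) - 135*x = -135*x + D/(-673/5 + x))
s = -12547
P(45, 96) - s = 5*(45 - 135*96² + 18171*96)/(-673 + 5*96) - 1*(-12547) = 5*(45 - 135*9216 + 1744416)/(-673 + 480) + 12547 = 5*(45 - 1244160 + 1744416)/(-193) + 12547 = 5*(-1/193)*500301 + 12547 = -2501505/193 + 12547 = -79934/193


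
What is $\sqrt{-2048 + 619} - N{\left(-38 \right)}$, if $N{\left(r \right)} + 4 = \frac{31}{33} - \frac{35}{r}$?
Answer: $\frac{2683}{1254} + i \sqrt{1429} \approx 2.1396 + 37.802 i$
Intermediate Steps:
$N{\left(r \right)} = - \frac{101}{33} - \frac{35}{r}$ ($N{\left(r \right)} = -4 + \left(\frac{31}{33} - \frac{35}{r}\right) = - \frac{101}{33} - \frac{35}{r}$)
$\sqrt{-2048 + 619} - N{\left(-38 \right)} = \sqrt{-2048 + 619} - \left(- \frac{101}{33} - \frac{35}{-38}\right) = \sqrt{-1429} - \left(- \frac{101}{33} - - \frac{35}{38}\right) = i \sqrt{1429} - \left(- \frac{101}{33} + \frac{35}{38}\right) = i \sqrt{1429} - - \frac{2683}{1254} = i \sqrt{1429} + \frac{2683}{1254} = \frac{2683}{1254} + i \sqrt{1429}$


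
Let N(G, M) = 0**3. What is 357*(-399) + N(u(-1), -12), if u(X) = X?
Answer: -142443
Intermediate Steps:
N(G, M) = 0
357*(-399) + N(u(-1), -12) = 357*(-399) + 0 = -142443 + 0 = -142443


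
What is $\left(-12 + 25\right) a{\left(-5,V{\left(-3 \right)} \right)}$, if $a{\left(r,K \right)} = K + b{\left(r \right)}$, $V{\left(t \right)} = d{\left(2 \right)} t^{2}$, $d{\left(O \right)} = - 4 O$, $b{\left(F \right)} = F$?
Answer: $-1001$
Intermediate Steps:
$V{\left(t \right)} = - 8 t^{2}$ ($V{\left(t \right)} = \left(-4\right) 2 t^{2} = - 8 t^{2}$)
$a{\left(r,K \right)} = K + r$
$\left(-12 + 25\right) a{\left(-5,V{\left(-3 \right)} \right)} = \left(-12 + 25\right) \left(- 8 \left(-3\right)^{2} - 5\right) = 13 \left(\left(-8\right) 9 - 5\right) = 13 \left(-72 - 5\right) = 13 \left(-77\right) = -1001$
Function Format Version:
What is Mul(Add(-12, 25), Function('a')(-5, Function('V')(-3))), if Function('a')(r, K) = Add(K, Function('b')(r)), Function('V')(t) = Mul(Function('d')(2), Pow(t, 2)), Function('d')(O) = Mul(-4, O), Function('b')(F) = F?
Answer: -1001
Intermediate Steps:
Function('V')(t) = Mul(-8, Pow(t, 2)) (Function('V')(t) = Mul(Mul(-4, 2), Pow(t, 2)) = Mul(-8, Pow(t, 2)))
Function('a')(r, K) = Add(K, r)
Mul(Add(-12, 25), Function('a')(-5, Function('V')(-3))) = Mul(Add(-12, 25), Add(Mul(-8, Pow(-3, 2)), -5)) = Mul(13, Add(Mul(-8, 9), -5)) = Mul(13, Add(-72, -5)) = Mul(13, -77) = -1001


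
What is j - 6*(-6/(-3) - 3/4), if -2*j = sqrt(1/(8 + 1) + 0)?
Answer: -23/3 ≈ -7.6667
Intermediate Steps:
j = -1/6 (j = -sqrt(1/(8 + 1) + 0)/2 = -sqrt(1/9 + 0)/2 = -sqrt(1/9)/2 = -1/2*1/3 = -1/6 ≈ -0.16667)
j - 6*(-6/(-3) - 3/4) = -1/6 - 6*(-6/(-3) - 3/4) = -1/6 - 6*(-6*(-1/3) - 3*1/4) = -1/6 - 6*(2 - 3/4) = -1/6 - 6*5/4 = -1/6 - 15/2 = -23/3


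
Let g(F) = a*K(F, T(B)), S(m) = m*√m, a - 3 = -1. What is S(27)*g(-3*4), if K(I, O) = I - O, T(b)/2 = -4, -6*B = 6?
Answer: -648*√3 ≈ -1122.4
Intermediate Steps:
B = -1 (B = -⅙*6 = -1)
T(b) = -8 (T(b) = 2*(-4) = -8)
a = 2 (a = 3 - 1 = 2)
S(m) = m^(3/2)
g(F) = 16 + 2*F (g(F) = 2*(F - 1*(-8)) = 2*(F + 8) = 2*(8 + F) = 16 + 2*F)
S(27)*g(-3*4) = 27^(3/2)*(16 + 2*(-3*4)) = (81*√3)*(16 + 2*(-12)) = (81*√3)*(16 - 24) = (81*√3)*(-8) = -648*√3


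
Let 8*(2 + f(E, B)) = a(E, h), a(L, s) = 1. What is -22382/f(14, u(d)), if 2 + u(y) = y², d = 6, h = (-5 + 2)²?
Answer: 179056/15 ≈ 11937.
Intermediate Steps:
h = 9 (h = (-3)² = 9)
u(y) = -2 + y²
f(E, B) = -15/8 (f(E, B) = -2 + (⅛)*1 = -2 + ⅛ = -15/8)
-22382/f(14, u(d)) = -22382/(-15/8) = -22382*(-8)/15 = -62*(-2888/15) = 179056/15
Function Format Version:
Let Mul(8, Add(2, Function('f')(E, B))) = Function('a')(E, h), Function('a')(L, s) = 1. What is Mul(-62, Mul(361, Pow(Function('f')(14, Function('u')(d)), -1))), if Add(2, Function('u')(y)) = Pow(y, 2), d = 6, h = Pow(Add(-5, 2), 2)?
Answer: Rational(179056, 15) ≈ 11937.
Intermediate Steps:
h = 9 (h = Pow(-3, 2) = 9)
Function('u')(y) = Add(-2, Pow(y, 2))
Function('f')(E, B) = Rational(-15, 8) (Function('f')(E, B) = Add(-2, Mul(Rational(1, 8), 1)) = Add(-2, Rational(1, 8)) = Rational(-15, 8))
Mul(-62, Mul(361, Pow(Function('f')(14, Function('u')(d)), -1))) = Mul(-62, Mul(361, Pow(Rational(-15, 8), -1))) = Mul(-62, Mul(361, Rational(-8, 15))) = Mul(-62, Rational(-2888, 15)) = Rational(179056, 15)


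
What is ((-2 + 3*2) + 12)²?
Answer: 256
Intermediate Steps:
((-2 + 3*2) + 12)² = ((-2 + 6) + 12)² = (4 + 12)² = 16² = 256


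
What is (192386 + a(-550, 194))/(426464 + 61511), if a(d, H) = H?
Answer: 38516/97595 ≈ 0.39465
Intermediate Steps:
(192386 + a(-550, 194))/(426464 + 61511) = (192386 + 194)/(426464 + 61511) = 192580/487975 = 192580*(1/487975) = 38516/97595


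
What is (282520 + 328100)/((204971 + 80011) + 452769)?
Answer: 203540/245917 ≈ 0.82768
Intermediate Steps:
(282520 + 328100)/((204971 + 80011) + 452769) = 610620/(284982 + 452769) = 610620/737751 = 610620*(1/737751) = 203540/245917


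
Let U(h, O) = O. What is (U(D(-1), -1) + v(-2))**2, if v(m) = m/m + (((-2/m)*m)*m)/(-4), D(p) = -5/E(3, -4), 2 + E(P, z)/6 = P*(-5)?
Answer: 1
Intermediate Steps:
E(P, z) = -12 - 30*P (E(P, z) = -12 + 6*(P*(-5)) = -12 + 6*(-5*P) = -12 - 30*P)
D(p) = 5/102 (D(p) = -5/(-12 - 30*3) = -5/(-12 - 90) = -5/(-102) = -5*(-1/102) = 5/102)
v(m) = 1 + m/2 (v(m) = 1 - 2*m*(-1/4) = 1 + m/2)
(U(D(-1), -1) + v(-2))**2 = (-1 + (1 + (1/2)*(-2)))**2 = (-1 + (1 - 1))**2 = (-1 + 0)**2 = (-1)**2 = 1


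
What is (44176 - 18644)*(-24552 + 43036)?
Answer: 471933488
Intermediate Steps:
(44176 - 18644)*(-24552 + 43036) = 25532*18484 = 471933488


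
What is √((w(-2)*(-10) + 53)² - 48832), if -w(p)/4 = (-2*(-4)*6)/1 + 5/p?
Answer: √3459297 ≈ 1859.9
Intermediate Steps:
w(p) = -192 - 20/p (w(p) = -4*((-2*(-4)*6)/1 + 5/p) = -4*((8*6)*1 + 5/p) = -4*(48*1 + 5/p) = -4*(48 + 5/p) = -192 - 20/p)
√((w(-2)*(-10) + 53)² - 48832) = √(((-192 - 20/(-2))*(-10) + 53)² - 48832) = √(((-192 - 20*(-½))*(-10) + 53)² - 48832) = √(((-192 + 10)*(-10) + 53)² - 48832) = √((-182*(-10) + 53)² - 48832) = √((1820 + 53)² - 48832) = √(1873² - 48832) = √(3508129 - 48832) = √3459297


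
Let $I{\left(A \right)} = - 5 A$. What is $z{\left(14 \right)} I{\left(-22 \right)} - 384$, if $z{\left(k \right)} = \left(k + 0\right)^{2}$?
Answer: $21176$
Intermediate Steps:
$z{\left(k \right)} = k^{2}$
$z{\left(14 \right)} I{\left(-22 \right)} - 384 = 14^{2} \left(\left(-5\right) \left(-22\right)\right) - 384 = 196 \cdot 110 - 384 = 21560 - 384 = 21176$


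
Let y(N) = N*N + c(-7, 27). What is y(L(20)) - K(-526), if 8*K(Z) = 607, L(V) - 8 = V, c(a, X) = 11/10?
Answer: 28369/40 ≈ 709.22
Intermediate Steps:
c(a, X) = 11/10 (c(a, X) = 11*(⅒) = 11/10)
L(V) = 8 + V
K(Z) = 607/8 (K(Z) = (⅛)*607 = 607/8)
y(N) = 11/10 + N² (y(N) = N*N + 11/10 = N² + 11/10 = 11/10 + N²)
y(L(20)) - K(-526) = (11/10 + (8 + 20)²) - 1*607/8 = (11/10 + 28²) - 607/8 = (11/10 + 784) - 607/8 = 7851/10 - 607/8 = 28369/40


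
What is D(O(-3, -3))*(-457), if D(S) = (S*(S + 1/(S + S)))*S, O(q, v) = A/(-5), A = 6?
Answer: 132987/125 ≈ 1063.9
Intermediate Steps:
O(q, v) = -6/5 (O(q, v) = 6/(-5) = 6*(-⅕) = -6/5)
D(S) = S²*(S + 1/(2*S)) (D(S) = (S*(S + 1/(2*S)))*S = S²*(S + 1/(2*S)))
D(O(-3, -3))*(-457) = ((-6/5)³ + (½)*(-6/5))*(-457) = (-216/125 - ⅗)*(-457) = -291/125*(-457) = 132987/125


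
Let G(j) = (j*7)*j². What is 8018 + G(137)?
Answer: 18007489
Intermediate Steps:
G(j) = 7*j³ (G(j) = (7*j)*j² = 7*j³)
8018 + G(137) = 8018 + 7*137³ = 8018 + 7*2571353 = 8018 + 17999471 = 18007489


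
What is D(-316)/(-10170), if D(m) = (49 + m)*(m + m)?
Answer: -28124/1695 ≈ -16.592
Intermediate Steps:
D(m) = 2*m*(49 + m) (D(m) = (49 + m)*(2*m) = 2*m*(49 + m))
D(-316)/(-10170) = (2*(-316)*(49 - 316))/(-10170) = (2*(-316)*(-267))*(-1/10170) = 168744*(-1/10170) = -28124/1695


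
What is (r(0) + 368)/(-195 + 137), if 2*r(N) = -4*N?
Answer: -184/29 ≈ -6.3448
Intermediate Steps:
r(N) = -2*N (r(N) = (-4*N)/2 = -2*N)
(r(0) + 368)/(-195 + 137) = (-2*0 + 368)/(-195 + 137) = (0 + 368)/(-58) = 368*(-1/58) = -184/29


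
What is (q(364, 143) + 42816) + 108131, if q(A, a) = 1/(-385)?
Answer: 58114594/385 ≈ 1.5095e+5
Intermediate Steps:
q(A, a) = -1/385
(q(364, 143) + 42816) + 108131 = (-1/385 + 42816) + 108131 = 16484159/385 + 108131 = 58114594/385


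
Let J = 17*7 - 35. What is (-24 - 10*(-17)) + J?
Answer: 230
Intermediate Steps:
J = 84 (J = 119 - 35 = 84)
(-24 - 10*(-17)) + J = (-24 - 10*(-17)) + 84 = (-24 + 170) + 84 = 146 + 84 = 230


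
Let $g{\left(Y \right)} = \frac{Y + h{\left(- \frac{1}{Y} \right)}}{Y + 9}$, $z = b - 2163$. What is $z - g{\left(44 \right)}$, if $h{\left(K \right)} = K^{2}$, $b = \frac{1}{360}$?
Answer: $- \frac{9991170179}{4617360} \approx -2163.8$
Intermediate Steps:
$b = \frac{1}{360} \approx 0.0027778$
$z = - \frac{778679}{360}$ ($z = \frac{1}{360} - 2163 = - \frac{778679}{360} \approx -2163.0$)
$g{\left(Y \right)} = \frac{Y + \frac{1}{Y^{2}}}{9 + Y}$ ($g{\left(Y \right)} = \frac{Y + \left(- \frac{1}{Y}\right)^{2}}{Y + 9} = \frac{Y + \frac{1}{Y^{2}}}{9 + Y}$)
$z - g{\left(44 \right)} = - \frac{778679}{360} - \frac{1 + 44^{3}}{1936 \left(9 + 44\right)} = - \frac{778679}{360} - \frac{1 + 85184}{1936 \cdot 53} = - \frac{778679}{360} - \frac{1}{1936} \cdot \frac{1}{53} \cdot 85185 = - \frac{778679}{360} - \frac{85185}{102608} = - \frac{9991170179}{4617360}$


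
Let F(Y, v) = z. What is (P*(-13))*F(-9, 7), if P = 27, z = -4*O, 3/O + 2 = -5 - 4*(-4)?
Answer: 468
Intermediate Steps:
O = ⅓ (O = 3/(-2 + (-5 - 4*(-4))) = 3/(-2 + (-5 + 16)) = 3/(-2 + 11) = 3/9 = 3*(⅑) = ⅓ ≈ 0.33333)
z = -4/3 (z = -4*⅓ = -4/3 ≈ -1.3333)
F(Y, v) = -4/3
(P*(-13))*F(-9, 7) = (27*(-13))*(-4/3) = -351*(-4/3) = 468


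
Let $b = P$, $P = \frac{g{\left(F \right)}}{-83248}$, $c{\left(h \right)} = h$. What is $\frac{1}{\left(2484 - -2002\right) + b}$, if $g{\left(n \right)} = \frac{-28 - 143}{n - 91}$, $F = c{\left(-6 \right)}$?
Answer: $\frac{8075056}{36224701045} \approx 0.00022292$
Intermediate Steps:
$F = -6$
$g{\left(n \right)} = - \frac{171}{-91 + n}$
$P = - \frac{171}{8075056}$ ($P = \frac{\left(-171\right) \frac{1}{-91 - 6}}{-83248} = - \frac{171}{-97} \left(- \frac{1}{83248}\right) = \left(-171\right) \left(- \frac{1}{97}\right) \left(- \frac{1}{83248}\right) = \frac{171}{97} \left(- \frac{1}{83248}\right) = - \frac{171}{8075056} \approx -2.1176 \cdot 10^{-5}$)
$b = - \frac{171}{8075056} \approx -2.1176 \cdot 10^{-5}$
$\frac{1}{\left(2484 - -2002\right) + b} = \frac{1}{\left(2484 - -2002\right) - \frac{171}{8075056}} = \frac{1}{\left(2484 + 2002\right) - \frac{171}{8075056}} = \frac{1}{4486 - \frac{171}{8075056}} = \frac{1}{\frac{36224701045}{8075056}} = \frac{8075056}{36224701045}$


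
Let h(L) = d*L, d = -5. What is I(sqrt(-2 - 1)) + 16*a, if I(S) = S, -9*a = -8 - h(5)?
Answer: -272/9 + I*sqrt(3) ≈ -30.222 + 1.732*I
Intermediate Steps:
h(L) = -5*L
a = -17/9 (a = -(-8 - (-5)*5)/9 = -(-8 - 1*(-25))/9 = -(-8 + 25)/9 = -1/9*17 = -17/9 ≈ -1.8889)
I(sqrt(-2 - 1)) + 16*a = sqrt(-2 - 1) + 16*(-17/9) = sqrt(-3) - 272/9 = I*sqrt(3) - 272/9 = -272/9 + I*sqrt(3)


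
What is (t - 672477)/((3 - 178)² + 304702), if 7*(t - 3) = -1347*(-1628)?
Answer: -2514402/2347289 ≈ -1.0712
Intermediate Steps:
t = 2192937/7 (t = 3 + (-1347*(-1628))/7 = 3 + (⅐)*2192916 = 3 + 2192916/7 = 2192937/7 ≈ 3.1328e+5)
(t - 672477)/((3 - 178)² + 304702) = (2192937/7 - 672477)/((3 - 178)² + 304702) = -2514402/(7*((-175)² + 304702)) = -2514402/(7*(30625 + 304702)) = -2514402/7/335327 = -2514402/7*1/335327 = -2514402/2347289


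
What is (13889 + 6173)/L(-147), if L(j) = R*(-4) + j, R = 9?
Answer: -20062/183 ≈ -109.63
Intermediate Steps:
L(j) = -36 + j (L(j) = 9*(-4) + j = -36 + j)
(13889 + 6173)/L(-147) = (13889 + 6173)/(-36 - 147) = 20062/(-183) = 20062*(-1/183) = -20062/183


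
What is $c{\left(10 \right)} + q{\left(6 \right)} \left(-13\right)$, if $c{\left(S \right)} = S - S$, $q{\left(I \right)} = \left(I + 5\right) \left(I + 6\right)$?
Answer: $-1716$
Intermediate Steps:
$q{\left(I \right)} = \left(5 + I\right) \left(6 + I\right)$
$c{\left(S \right)} = 0$
$c{\left(10 \right)} + q{\left(6 \right)} \left(-13\right) = 0 + \left(30 + 6^{2} + 11 \cdot 6\right) \left(-13\right) = 0 + \left(30 + 36 + 66\right) \left(-13\right) = 0 + 132 \left(-13\right) = 0 - 1716 = -1716$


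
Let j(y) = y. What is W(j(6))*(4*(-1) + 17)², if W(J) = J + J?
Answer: 2028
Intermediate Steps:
W(J) = 2*J
W(j(6))*(4*(-1) + 17)² = (2*6)*(4*(-1) + 17)² = 12*(-4 + 17)² = 12*13² = 12*169 = 2028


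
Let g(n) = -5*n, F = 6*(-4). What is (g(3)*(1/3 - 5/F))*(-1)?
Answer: 65/8 ≈ 8.1250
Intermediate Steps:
F = -24
(g(3)*(1/3 - 5/F))*(-1) = ((-5*3)*(1/3 - 5/(-24)))*(-1) = -15*(1*(1/3) - 5*(-1/24))*(-1) = -15*(1/3 + 5/24)*(-1) = -15*13/24*(-1) = -65/8*(-1) = 65/8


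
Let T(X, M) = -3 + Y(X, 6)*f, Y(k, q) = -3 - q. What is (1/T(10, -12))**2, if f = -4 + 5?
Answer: 1/144 ≈ 0.0069444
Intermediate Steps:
f = 1
T(X, M) = -12 (T(X, M) = -3 + (-3 - 1*6)*1 = -3 + (-3 - 6)*1 = -3 - 9*1 = -3 - 9 = -12)
(1/T(10, -12))**2 = (1/(-12))**2 = (-1/12)**2 = 1/144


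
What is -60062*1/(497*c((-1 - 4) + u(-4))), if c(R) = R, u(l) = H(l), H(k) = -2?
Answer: 60062/3479 ≈ 17.264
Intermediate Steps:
u(l) = -2
-60062*1/(497*c((-1 - 4) + u(-4))) = -60062*1/(497*((-1 - 4) - 2)) = -60062*1/(497*(-5 - 2)) = -60062/(497*(-7)) = -60062/(-3479) = -60062*(-1/3479) = 60062/3479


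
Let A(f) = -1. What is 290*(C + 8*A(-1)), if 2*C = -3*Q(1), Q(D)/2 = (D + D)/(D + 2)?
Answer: -2900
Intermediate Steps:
Q(D) = 4*D/(2 + D) (Q(D) = 2*((D + D)/(D + 2)) = 2*((2*D)/(2 + D)) = 2*(2*D/(2 + D)) = 4*D/(2 + D))
C = -2 (C = (-12/(2 + 1))/2 = (-12/3)/2 = (-3*4/3)/2 = (1/2)*(-4) = -2)
290*(C + 8*A(-1)) = 290*(-2 + 8*(-1)) = 290*(-2 - 8) = 290*(-10) = -2900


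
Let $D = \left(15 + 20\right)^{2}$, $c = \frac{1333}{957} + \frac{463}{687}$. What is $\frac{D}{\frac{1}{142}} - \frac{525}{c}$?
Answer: $\frac{78676292975}{452954} \approx 1.737 \cdot 10^{5}$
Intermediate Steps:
$c = \frac{452954}{219153}$ ($c = 1333 \cdot \frac{1}{957} + 463 \cdot \frac{1}{687} = \frac{1333}{957} + \frac{463}{687} = \frac{452954}{219153} \approx 2.0668$)
$D = 1225$ ($D = 35^{2} = 1225$)
$\frac{D}{\frac{1}{142}} - \frac{525}{c} = \frac{1225}{\frac{1}{142}} - \frac{525}{\frac{452954}{219153}} = 1225 \frac{1}{\frac{1}{142}} - \frac{115055325}{452954} = 1225 \cdot 142 - \frac{115055325}{452954} = 173950 - \frac{115055325}{452954} = \frac{78676292975}{452954}$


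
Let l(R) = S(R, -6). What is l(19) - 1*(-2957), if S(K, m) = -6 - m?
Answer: 2957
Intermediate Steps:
l(R) = 0 (l(R) = -6 - 1*(-6) = -6 + 6 = 0)
l(19) - 1*(-2957) = 0 - 1*(-2957) = 0 + 2957 = 2957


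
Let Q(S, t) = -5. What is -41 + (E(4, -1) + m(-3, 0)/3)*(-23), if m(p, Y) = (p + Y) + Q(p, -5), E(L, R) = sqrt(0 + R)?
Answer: 61/3 - 23*I ≈ 20.333 - 23.0*I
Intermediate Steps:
E(L, R) = sqrt(R)
m(p, Y) = -5 + Y + p (m(p, Y) = (p + Y) - 5 = (Y + p) - 5 = -5 + Y + p)
-41 + (E(4, -1) + m(-3, 0)/3)*(-23) = -41 + (sqrt(-1) + (-5 + 0 - 3)/3)*(-23) = -41 + (I - 8*1/3)*(-23) = -41 + (I - 8/3)*(-23) = -41 + (-8/3 + I)*(-23) = -41 + (184/3 - 23*I) = 61/3 - 23*I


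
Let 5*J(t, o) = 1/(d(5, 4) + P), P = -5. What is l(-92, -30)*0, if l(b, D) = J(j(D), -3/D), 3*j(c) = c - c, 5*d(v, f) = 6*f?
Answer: 0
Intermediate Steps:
d(v, f) = 6*f/5 (d(v, f) = (6*f)/5 = 6*f/5)
j(c) = 0 (j(c) = (c - c)/3 = (⅓)*0 = 0)
J(t, o) = -1 (J(t, o) = 1/(5*((6/5)*4 - 5)) = 1/(5*(24/5 - 5)) = 1/(5*(-⅕)) = (⅕)*(-5) = -1)
l(b, D) = -1
l(-92, -30)*0 = -1*0 = 0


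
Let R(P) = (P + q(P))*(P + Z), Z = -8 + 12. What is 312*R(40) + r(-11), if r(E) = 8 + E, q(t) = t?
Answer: 1098237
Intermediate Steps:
Z = 4
R(P) = 2*P*(4 + P) (R(P) = (P + P)*(P + 4) = (2*P)*(4 + P) = 2*P*(4 + P))
312*R(40) + r(-11) = 312*(2*40*(4 + 40)) + (8 - 11) = 312*(2*40*44) - 3 = 312*3520 - 3 = 1098240 - 3 = 1098237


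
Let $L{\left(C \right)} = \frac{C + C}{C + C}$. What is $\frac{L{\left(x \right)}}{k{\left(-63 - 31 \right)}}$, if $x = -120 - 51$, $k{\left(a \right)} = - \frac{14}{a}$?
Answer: $\frac{47}{7} \approx 6.7143$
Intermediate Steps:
$x = -171$
$L{\left(C \right)} = 1$ ($L{\left(C \right)} = \frac{2 C}{2 C} = 2 C \frac{1}{2 C} = 1$)
$\frac{L{\left(x \right)}}{k{\left(-63 - 31 \right)}} = 1 \frac{1}{\left(-14\right) \frac{1}{-63 - 31}} = 1 \frac{1}{\left(-14\right) \frac{1}{-94}} = 1 \frac{1}{\left(-14\right) \left(- \frac{1}{94}\right)} = 1 \frac{1}{\frac{7}{47}} = 1 \cdot \frac{47}{7} = \frac{47}{7}$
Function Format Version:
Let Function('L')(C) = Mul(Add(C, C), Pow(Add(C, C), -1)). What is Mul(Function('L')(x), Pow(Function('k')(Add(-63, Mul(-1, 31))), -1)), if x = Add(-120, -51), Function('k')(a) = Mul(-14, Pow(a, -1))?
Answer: Rational(47, 7) ≈ 6.7143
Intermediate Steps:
x = -171
Function('L')(C) = 1 (Function('L')(C) = Mul(Mul(2, C), Pow(Mul(2, C), -1)) = Mul(Mul(2, C), Mul(Rational(1, 2), Pow(C, -1))) = 1)
Mul(Function('L')(x), Pow(Function('k')(Add(-63, Mul(-1, 31))), -1)) = Mul(1, Pow(Mul(-14, Pow(Add(-63, Mul(-1, 31)), -1)), -1)) = Mul(1, Pow(Mul(-14, Pow(Add(-63, -31), -1)), -1)) = Mul(1, Pow(Mul(-14, Pow(-94, -1)), -1)) = Mul(1, Pow(Mul(-14, Rational(-1, 94)), -1)) = Mul(1, Pow(Rational(7, 47), -1)) = Mul(1, Rational(47, 7)) = Rational(47, 7)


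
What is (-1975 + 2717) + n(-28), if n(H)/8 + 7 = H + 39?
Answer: 774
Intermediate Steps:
n(H) = 256 + 8*H (n(H) = -56 + 8*(H + 39) = -56 + 8*(39 + H) = -56 + (312 + 8*H) = 256 + 8*H)
(-1975 + 2717) + n(-28) = (-1975 + 2717) + (256 + 8*(-28)) = 742 + (256 - 224) = 742 + 32 = 774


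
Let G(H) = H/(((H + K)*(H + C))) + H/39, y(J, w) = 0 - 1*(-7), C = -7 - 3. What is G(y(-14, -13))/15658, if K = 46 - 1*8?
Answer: 112/13739895 ≈ 8.1514e-6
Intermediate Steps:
C = -10
y(J, w) = 7 (y(J, w) = 0 + 7 = 7)
K = 38 (K = 46 - 8 = 38)
G(H) = H/39 + H/((-10 + H)*(38 + H)) (G(H) = H/(((H + 38)*(H - 10))) + H/39 = H/(((38 + H)*(-10 + H))) + H*(1/39) = H/(((-10 + H)*(38 + H))) + H/39 = H*(1/((-10 + H)*(38 + H))) + H/39 = H/((-10 + H)*(38 + H)) + H/39 = H/39 + H/((-10 + H)*(38 + H)))
G(y(-14, -13))/15658 = ((1/39)*7*(-341 + 7² + 28*7)/(-380 + 7² + 28*7))/15658 = ((1/39)*7*(-341 + 49 + 196)/(-380 + 49 + 196))*(1/15658) = ((1/39)*7*(-96)/(-135))*(1/15658) = ((1/39)*7*(-1/135)*(-96))*(1/15658) = (224/1755)*(1/15658) = 112/13739895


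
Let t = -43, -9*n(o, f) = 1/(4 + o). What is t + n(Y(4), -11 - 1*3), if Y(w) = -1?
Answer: -1162/27 ≈ -43.037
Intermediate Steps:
n(o, f) = -1/(9*(4 + o))
t + n(Y(4), -11 - 1*3) = -43 - 1/(36 + 9*(-1)) = -43 - 1/(36 - 9) = -43 - 1/27 = -1162/27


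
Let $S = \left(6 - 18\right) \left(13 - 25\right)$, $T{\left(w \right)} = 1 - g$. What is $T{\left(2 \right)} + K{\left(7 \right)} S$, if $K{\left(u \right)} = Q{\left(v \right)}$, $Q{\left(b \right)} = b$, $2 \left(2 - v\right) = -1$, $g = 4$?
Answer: $357$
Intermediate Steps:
$T{\left(w \right)} = -3$ ($T{\left(w \right)} = 1 - 4 = -3$)
$S = 144$ ($S = \left(-12\right) \left(-12\right) = 144$)
$v = \frac{5}{2}$ ($v = 2 - - \frac{1}{2} = 2 + \frac{1}{2} = \frac{5}{2} \approx 2.5$)
$K{\left(u \right)} = \frac{5}{2}$
$T{\left(2 \right)} + K{\left(7 \right)} S = -3 + \frac{5}{2} \cdot 144 = -3 + 360 = 357$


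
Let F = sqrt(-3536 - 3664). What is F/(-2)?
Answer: -30*I*sqrt(2) ≈ -42.426*I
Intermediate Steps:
F = 60*I*sqrt(2) (F = sqrt(-7200) = 60*I*sqrt(2) ≈ 84.853*I)
F/(-2) = (60*I*sqrt(2))/(-2) = -30*I*sqrt(2)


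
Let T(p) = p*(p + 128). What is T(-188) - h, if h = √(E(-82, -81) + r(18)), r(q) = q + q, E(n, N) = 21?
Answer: 11280 - √57 ≈ 11272.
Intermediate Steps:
r(q) = 2*q
T(p) = p*(128 + p)
h = √57 (h = √(21 + 2*18) = √(21 + 36) = √57 ≈ 7.5498)
T(-188) - h = -188*(128 - 188) - √57 = -188*(-60) - √57 = 11280 - √57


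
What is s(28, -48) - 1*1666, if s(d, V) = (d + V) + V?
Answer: -1734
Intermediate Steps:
s(d, V) = d + 2*V (s(d, V) = (V + d) + V = d + 2*V)
s(28, -48) - 1*1666 = (28 + 2*(-48)) - 1*1666 = (28 - 96) - 1666 = -68 - 1666 = -1734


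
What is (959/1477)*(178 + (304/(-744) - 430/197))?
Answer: 440271694/3865731 ≈ 113.89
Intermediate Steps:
(959/1477)*(178 + (304/(-744) - 430/197)) = (959*(1/1477))*(178 + (304*(-1/744) - 430*1/197)) = 137*(178 + (-38/93 - 430/197))/211 = 137*(178 - 47476/18321)/211 = (137/211)*(3213662/18321) = 440271694/3865731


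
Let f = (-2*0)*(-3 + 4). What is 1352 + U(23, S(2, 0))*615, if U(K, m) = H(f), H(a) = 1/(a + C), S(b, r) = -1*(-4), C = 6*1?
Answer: 2909/2 ≈ 1454.5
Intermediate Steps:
C = 6
f = 0 (f = 0*1 = 0)
S(b, r) = 4
H(a) = 1/(6 + a) (H(a) = 1/(a + 6) = 1/(6 + a))
U(K, m) = ⅙ (U(K, m) = 1/(6 + 0) = 1/6 = ⅙)
1352 + U(23, S(2, 0))*615 = 1352 + (⅙)*615 = 1352 + 205/2 = 2909/2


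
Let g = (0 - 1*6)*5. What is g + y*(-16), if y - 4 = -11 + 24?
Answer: -302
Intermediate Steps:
g = -30 (g = (0 - 6)*5 = -6*5 = -30)
y = 17 (y = 4 + (-11 + 24) = 4 + 13 = 17)
g + y*(-16) = -30 + 17*(-16) = -30 - 272 = -302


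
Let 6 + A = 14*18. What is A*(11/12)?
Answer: 451/2 ≈ 225.50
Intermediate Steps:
A = 246 (A = -6 + 14*18 = -6 + 252 = 246)
A*(11/12) = 246*(11/12) = 451/2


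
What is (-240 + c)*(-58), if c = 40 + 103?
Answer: 5626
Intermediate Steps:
c = 143
(-240 + c)*(-58) = (-240 + 143)*(-58) = -97*(-58) = 5626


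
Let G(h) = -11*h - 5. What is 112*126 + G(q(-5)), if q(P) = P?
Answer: 14162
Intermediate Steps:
G(h) = -5 - 11*h
112*126 + G(q(-5)) = 112*126 + (-5 - 11*(-5)) = 14112 + (-5 + 55) = 14112 + 50 = 14162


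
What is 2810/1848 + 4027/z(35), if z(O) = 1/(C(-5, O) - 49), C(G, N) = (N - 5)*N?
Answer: 3724670353/924 ≈ 4.0310e+6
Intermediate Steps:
C(G, N) = N*(-5 + N) (C(G, N) = (-5 + N)*N = N*(-5 + N))
z(O) = 1/(-49 + O*(-5 + O)) (z(O) = 1/(O*(-5 + O) - 49) = 1/(-49 + O*(-5 + O)))
2810/1848 + 4027/z(35) = 2810/1848 + 4027/(1/(-49 + 35*(-5 + 35))) = 2810*(1/1848) + 4027/(1/(-49 + 35*30)) = 1405/924 + 4027/(1/(-49 + 1050)) = 1405/924 + 4027/(1/1001) = 1405/924 + 4027*1001 = 1405/924 + 4031027 = 3724670353/924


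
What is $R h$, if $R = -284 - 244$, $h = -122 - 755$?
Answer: $463056$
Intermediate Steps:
$h = -877$ ($h = -122 - 755 = -877$)
$R = -528$ ($R = -284 - 244 = -528$)
$R h = \left(-528\right) \left(-877\right) = 463056$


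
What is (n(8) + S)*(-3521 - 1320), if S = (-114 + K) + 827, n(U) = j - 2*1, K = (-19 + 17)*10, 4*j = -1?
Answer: -13375683/4 ≈ -3.3439e+6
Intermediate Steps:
j = -¼ (j = (¼)*(-1) = -¼ ≈ -0.25000)
K = -20 (K = -2*10 = -20)
n(U) = -9/4 (n(U) = -¼ - 2*1 = -¼ - 2 = -9/4)
S = 693 (S = (-114 - 20) + 827 = -134 + 827 = 693)
(n(8) + S)*(-3521 - 1320) = (-9/4 + 693)*(-3521 - 1320) = (2763/4)*(-4841) = -13375683/4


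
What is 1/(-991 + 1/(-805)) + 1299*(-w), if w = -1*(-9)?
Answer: -9326566201/797756 ≈ -11691.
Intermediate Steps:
w = 9
1/(-991 + 1/(-805)) + 1299*(-w) = 1/(-991 + 1/(-805)) + 1299*(-1*9) = 1/(-991 - 1/805) + 1299*(-9) = 1/(-797756/805) - 11691 = -805/797756 - 11691 = -9326566201/797756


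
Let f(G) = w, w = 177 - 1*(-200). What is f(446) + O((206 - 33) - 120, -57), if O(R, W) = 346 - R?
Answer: 670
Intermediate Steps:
w = 377 (w = 177 + 200 = 377)
f(G) = 377
f(446) + O((206 - 33) - 120, -57) = 377 + (346 - ((206 - 33) - 120)) = 377 + (346 - (173 - 120)) = 377 + (346 - 1*53) = 377 + (346 - 53) = 377 + 293 = 670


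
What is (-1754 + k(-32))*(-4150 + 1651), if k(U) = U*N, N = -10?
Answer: 3583566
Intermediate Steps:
k(U) = -10*U (k(U) = U*(-10) = -10*U)
(-1754 + k(-32))*(-4150 + 1651) = (-1754 - 10*(-32))*(-4150 + 1651) = (-1754 + 320)*(-2499) = -1434*(-2499) = 3583566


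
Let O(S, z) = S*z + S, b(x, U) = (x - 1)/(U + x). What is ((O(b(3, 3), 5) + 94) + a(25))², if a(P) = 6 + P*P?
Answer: 528529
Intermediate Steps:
b(x, U) = (-1 + x)/(U + x)
O(S, z) = S + S*z
a(P) = 6 + P²
((O(b(3, 3), 5) + 94) + a(25))² = ((((-1 + 3)/(3 + 3))*(1 + 5) + 94) + (6 + 25²))² = (((2/6)*6 + 94) + (6 + 625))² = ((((⅙)*2)*6 + 94) + 631)² = (((⅓)*6 + 94) + 631)² = ((2 + 94) + 631)² = (96 + 631)² = 727² = 528529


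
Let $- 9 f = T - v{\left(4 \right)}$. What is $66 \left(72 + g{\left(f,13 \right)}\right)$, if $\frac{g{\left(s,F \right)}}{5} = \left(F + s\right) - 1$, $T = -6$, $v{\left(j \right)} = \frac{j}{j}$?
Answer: $\frac{26906}{3} \approx 8968.7$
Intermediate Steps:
$v{\left(j \right)} = 1$
$f = \frac{7}{9}$ ($f = - \frac{-6 - 1}{9} = \left(- \frac{1}{9}\right) \left(-7\right) = \frac{7}{9} \approx 0.77778$)
$g{\left(s,F \right)} = -5 + 5 F + 5 s$ ($g{\left(s,F \right)} = 5 \left(\left(F + s\right) - 1\right) = 5 \left(-1 + F + s\right) = -5 + 5 F + 5 s$)
$66 \left(72 + g{\left(f,13 \right)}\right) = 66 \left(72 + \left(-5 + 5 \cdot 13 + 5 \cdot \frac{7}{9}\right)\right) = 66 \left(72 + \left(-5 + 65 + \frac{35}{9}\right)\right) = 66 \left(72 + \frac{575}{9}\right) = 66 \cdot \frac{1223}{9} = \frac{26906}{3}$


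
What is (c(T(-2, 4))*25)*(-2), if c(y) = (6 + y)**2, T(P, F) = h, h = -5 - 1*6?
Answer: -1250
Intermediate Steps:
h = -11 (h = -5 - 6 = -11)
T(P, F) = -11
(c(T(-2, 4))*25)*(-2) = ((6 - 11)**2*25)*(-2) = ((-5)**2*25)*(-2) = (25*25)*(-2) = 625*(-2) = -1250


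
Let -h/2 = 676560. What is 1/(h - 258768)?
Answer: -1/1611888 ≈ -6.2039e-7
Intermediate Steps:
h = -1353120 (h = -2*676560 = -1353120)
1/(h - 258768) = 1/(-1353120 - 258768) = 1/(-1611888) = -1/1611888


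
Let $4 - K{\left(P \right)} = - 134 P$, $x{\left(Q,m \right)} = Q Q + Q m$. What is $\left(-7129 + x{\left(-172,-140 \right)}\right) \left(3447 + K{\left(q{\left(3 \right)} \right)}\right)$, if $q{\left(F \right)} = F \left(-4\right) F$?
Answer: $-63892555$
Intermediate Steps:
$x{\left(Q,m \right)} = Q^{2} + Q m$
$q{\left(F \right)} = - 4 F^{2}$ ($q{\left(F \right)} = - 4 F F = - 4 F^{2}$)
$K{\left(P \right)} = 4 + 134 P$ ($K{\left(P \right)} = 4 - - 134 P = 4 + 134 P$)
$\left(-7129 + x{\left(-172,-140 \right)}\right) \left(3447 + K{\left(q{\left(3 \right)} \right)}\right) = \left(-7129 - 172 \left(-172 - 140\right)\right) \left(3447 + \left(4 + 134 \left(- 4 \cdot 3^{2}\right)\right)\right) = \left(-7129 - -53664\right) \left(3447 + \left(4 + 134 \left(\left(-4\right) 9\right)\right)\right) = \left(-7129 + 53664\right) \left(3447 + \left(4 + 134 \left(-36\right)\right)\right) = 46535 \left(3447 + \left(4 - 4824\right)\right) = 46535 \left(3447 - 4820\right) = 46535 \left(-1373\right) = -63892555$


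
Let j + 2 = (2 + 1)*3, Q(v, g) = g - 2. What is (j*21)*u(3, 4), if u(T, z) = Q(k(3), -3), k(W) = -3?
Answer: -735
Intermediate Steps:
Q(v, g) = -2 + g
u(T, z) = -5 (u(T, z) = -2 - 3 = -5)
j = 7 (j = -2 + (2 + 1)*3 = -2 + 3*3 = -2 + 9 = 7)
(j*21)*u(3, 4) = (7*21)*(-5) = 147*(-5) = -735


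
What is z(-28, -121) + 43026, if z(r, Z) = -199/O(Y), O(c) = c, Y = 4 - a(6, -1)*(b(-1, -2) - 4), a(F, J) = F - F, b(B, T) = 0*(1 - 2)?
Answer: 171905/4 ≈ 42976.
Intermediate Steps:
b(B, T) = 0 (b(B, T) = 0*(-1) = 0)
a(F, J) = 0
Y = 4 (Y = 4 - 0*(0 - 4) = 4 - 0*(-4) = 4 - 1*0 = 4 + 0 = 4)
z(r, Z) = -199/4
z(-28, -121) + 43026 = -199/4 + 43026 = 171905/4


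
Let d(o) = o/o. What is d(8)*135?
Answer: 135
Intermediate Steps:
d(o) = 1
d(8)*135 = 1*135 = 135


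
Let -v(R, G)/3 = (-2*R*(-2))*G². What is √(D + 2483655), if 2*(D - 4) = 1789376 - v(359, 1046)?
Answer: √2360104211 ≈ 48581.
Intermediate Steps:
v(R, G) = -12*R*G² (v(R, G) = -3*-2*R*(-2)*G² = -3*4*R*G² = -12*R*G²)
D = 2357620556 (D = 4 + (1789376 - (-12)*359*1046²)/2 = 4 + (1789376 - (-12)*359*1094116)/2 = 4 + (1789376 - 1*(-4713451728))/2 = 4 + (1789376 + 4713451728)/2 = 4 + (½)*4715241104 = 4 + 2357620552 = 2357620556)
√(D + 2483655) = √(2357620556 + 2483655) = √2360104211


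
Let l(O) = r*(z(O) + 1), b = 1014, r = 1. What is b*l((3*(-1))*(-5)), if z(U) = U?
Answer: 16224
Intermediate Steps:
l(O) = 1 + O (l(O) = 1*(O + 1) = 1*(1 + O) = 1 + O)
b*l((3*(-1))*(-5)) = 1014*(1 + (3*(-1))*(-5)) = 1014*(1 - 3*(-5)) = 1014*(1 + 15) = 1014*16 = 16224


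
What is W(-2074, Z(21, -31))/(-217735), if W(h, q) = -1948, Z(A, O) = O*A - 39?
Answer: 1948/217735 ≈ 0.0089467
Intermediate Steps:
Z(A, O) = -39 + A*O (Z(A, O) = A*O - 39 = -39 + A*O)
W(-2074, Z(21, -31))/(-217735) = -1948/(-217735) = -1948*(-1/217735) = 1948/217735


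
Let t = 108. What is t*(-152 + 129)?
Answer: -2484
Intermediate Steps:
t*(-152 + 129) = 108*(-152 + 129) = 108*(-23) = -2484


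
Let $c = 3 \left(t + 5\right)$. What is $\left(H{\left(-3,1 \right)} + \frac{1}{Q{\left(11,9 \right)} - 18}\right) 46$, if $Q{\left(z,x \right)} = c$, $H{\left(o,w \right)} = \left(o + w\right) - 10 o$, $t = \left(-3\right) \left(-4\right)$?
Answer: $\frac{42550}{33} \approx 1289.4$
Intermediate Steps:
$t = 12$
$H{\left(o,w \right)} = w - 9 o$
$c = 51$ ($c = 3 \left(12 + 5\right) = 3 \cdot 17 = 51$)
$Q{\left(z,x \right)} = 51$
$\left(H{\left(-3,1 \right)} + \frac{1}{Q{\left(11,9 \right)} - 18}\right) 46 = \left(\left(1 - -27\right) + \frac{1}{51 - 18}\right) 46 = \left(\left(1 + 27\right) + \frac{1}{33}\right) 46 = \left(28 + \frac{1}{33}\right) 46 = \frac{925}{33} \cdot 46 = \frac{42550}{33}$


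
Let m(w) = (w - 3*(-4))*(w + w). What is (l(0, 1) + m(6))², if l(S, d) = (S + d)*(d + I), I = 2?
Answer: 47961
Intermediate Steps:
l(S, d) = (2 + d)*(S + d) (l(S, d) = (S + d)*(d + 2) = (S + d)*(2 + d) = (2 + d)*(S + d))
m(w) = 2*w*(12 + w) (m(w) = (w + 12)*(2*w) = (12 + w)*(2*w) = 2*w*(12 + w))
(l(0, 1) + m(6))² = ((1² + 2*0 + 2*1 + 0*1) + 2*6*(12 + 6))² = ((1 + 0 + 2 + 0) + 2*6*18)² = (3 + 216)² = 219² = 47961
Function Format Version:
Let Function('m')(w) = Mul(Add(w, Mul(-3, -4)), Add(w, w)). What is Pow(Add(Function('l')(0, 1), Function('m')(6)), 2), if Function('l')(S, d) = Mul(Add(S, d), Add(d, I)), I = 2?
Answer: 47961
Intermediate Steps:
Function('l')(S, d) = Mul(Add(2, d), Add(S, d)) (Function('l')(S, d) = Mul(Add(S, d), Add(d, 2)) = Mul(Add(S, d), Add(2, d)) = Mul(Add(2, d), Add(S, d)))
Function('m')(w) = Mul(2, w, Add(12, w)) (Function('m')(w) = Mul(Add(w, 12), Mul(2, w)) = Mul(Add(12, w), Mul(2, w)) = Mul(2, w, Add(12, w)))
Pow(Add(Function('l')(0, 1), Function('m')(6)), 2) = Pow(Add(Add(Pow(1, 2), Mul(2, 0), Mul(2, 1), Mul(0, 1)), Mul(2, 6, Add(12, 6))), 2) = Pow(Add(Add(1, 0, 2, 0), Mul(2, 6, 18)), 2) = Pow(Add(3, 216), 2) = Pow(219, 2) = 47961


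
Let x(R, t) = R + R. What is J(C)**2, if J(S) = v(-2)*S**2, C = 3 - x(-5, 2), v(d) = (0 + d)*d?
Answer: 456976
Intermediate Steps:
v(d) = d**2 (v(d) = d*d = d**2)
x(R, t) = 2*R
C = 13 (C = 3 - 2*(-5) = 3 - 1*(-10) = 3 + 10 = 13)
J(S) = 4*S**2 (J(S) = (-2)**2*S**2 = 4*S**2)
J(C)**2 = (4*13**2)**2 = (4*169)**2 = 676**2 = 456976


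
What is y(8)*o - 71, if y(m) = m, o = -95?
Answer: -831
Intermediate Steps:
y(8)*o - 71 = 8*(-95) - 71 = -760 - 71 = -831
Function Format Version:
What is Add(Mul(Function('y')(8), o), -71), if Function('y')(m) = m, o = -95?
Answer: -831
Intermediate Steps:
Add(Mul(Function('y')(8), o), -71) = Add(Mul(8, -95), -71) = Add(-760, -71) = -831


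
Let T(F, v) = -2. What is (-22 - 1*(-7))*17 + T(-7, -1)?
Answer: -257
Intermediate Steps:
(-22 - 1*(-7))*17 + T(-7, -1) = (-22 - 1*(-7))*17 - 2 = (-22 + 7)*17 - 2 = -15*17 - 2 = -255 - 2 = -257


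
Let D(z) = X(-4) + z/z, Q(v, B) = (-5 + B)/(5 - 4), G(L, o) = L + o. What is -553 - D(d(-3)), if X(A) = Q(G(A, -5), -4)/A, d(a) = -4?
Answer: -2225/4 ≈ -556.25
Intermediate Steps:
Q(v, B) = -5 + B (Q(v, B) = (-5 + B)/1 = (-5 + B)*1 = -5 + B)
X(A) = -9/A (X(A) = (-5 - 4)/A = -9/A)
D(z) = 13/4 (D(z) = -9/(-4) + z/z = -9*(-1/4) + 1 = 9/4 + 1 = 13/4)
-553 - D(d(-3)) = -553 - 1*13/4 = -553 - 13/4 = -2225/4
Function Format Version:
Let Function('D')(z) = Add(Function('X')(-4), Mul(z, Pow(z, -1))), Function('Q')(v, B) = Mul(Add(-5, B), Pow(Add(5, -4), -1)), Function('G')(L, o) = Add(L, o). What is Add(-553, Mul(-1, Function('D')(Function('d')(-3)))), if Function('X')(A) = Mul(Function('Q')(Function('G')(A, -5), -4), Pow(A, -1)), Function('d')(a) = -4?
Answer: Rational(-2225, 4) ≈ -556.25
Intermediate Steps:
Function('Q')(v, B) = Add(-5, B) (Function('Q')(v, B) = Mul(Add(-5, B), Pow(1, -1)) = Mul(Add(-5, B), 1) = Add(-5, B))
Function('X')(A) = Mul(-9, Pow(A, -1)) (Function('X')(A) = Mul(Add(-5, -4), Pow(A, -1)) = Mul(-9, Pow(A, -1)))
Function('D')(z) = Rational(13, 4) (Function('D')(z) = Add(Mul(-9, Pow(-4, -1)), Mul(z, Pow(z, -1))) = Add(Mul(-9, Rational(-1, 4)), 1) = Add(Rational(9, 4), 1) = Rational(13, 4))
Add(-553, Mul(-1, Function('D')(Function('d')(-3)))) = Add(-553, Mul(-1, Rational(13, 4))) = Add(-553, Rational(-13, 4)) = Rational(-2225, 4)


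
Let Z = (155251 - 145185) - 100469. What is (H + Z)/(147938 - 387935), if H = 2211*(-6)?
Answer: 103669/239997 ≈ 0.43196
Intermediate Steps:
H = -13266
Z = -90403 (Z = 10066 - 100469 = -90403)
(H + Z)/(147938 - 387935) = (-13266 - 90403)/(147938 - 387935) = -103669/(-239997) = -103669*(-1/239997) = 103669/239997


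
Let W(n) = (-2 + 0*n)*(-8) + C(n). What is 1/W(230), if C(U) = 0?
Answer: 1/16 ≈ 0.062500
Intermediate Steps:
W(n) = 16 (W(n) = (-2 + 0*n)*(-8) + 0 = (-2 + 0)*(-8) + 0 = -2*(-8) + 0 = 16 + 0 = 16)
1/W(230) = 1/16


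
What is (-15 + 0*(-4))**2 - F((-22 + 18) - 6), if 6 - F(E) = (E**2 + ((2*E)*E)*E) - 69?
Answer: -1750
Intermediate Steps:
F(E) = 75 - E**2 - 2*E**3 (F(E) = 6 - ((E**2 + ((2*E)*E)*E) - 69) = 6 - ((E**2 + (2*E**2)*E) - 69) = 6 - ((E**2 + 2*E**3) - 69) = 6 - (-69 + E**2 + 2*E**3) = 6 + (69 - E**2 - 2*E**3) = 75 - E**2 - 2*E**3)
(-15 + 0*(-4))**2 - F((-22 + 18) - 6) = (-15 + 0*(-4))**2 - (75 - ((-22 + 18) - 6)**2 - 2*((-22 + 18) - 6)**3) = (-15 + 0)**2 - (75 - (-4 - 6)**2 - 2*(-4 - 6)**3) = (-15)**2 - (75 - 1*(-10)**2 - 2*(-10)**3) = 225 - (75 - 1*100 - 2*(-1000)) = 225 - (75 - 100 + 2000) = 225 - 1*1975 = 225 - 1975 = -1750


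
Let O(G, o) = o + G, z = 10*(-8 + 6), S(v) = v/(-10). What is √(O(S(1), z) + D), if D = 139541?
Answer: √13952090/10 ≈ 373.52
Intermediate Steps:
S(v) = -v/10 (S(v) = v*(-⅒) = -v/10)
z = -20 (z = 10*(-2) = -20)
O(G, o) = G + o
√(O(S(1), z) + D) = √((-⅒*1 - 20) + 139541) = √((-⅒ - 20) + 139541) = √(-201/10 + 139541) = √(1395209/10) = √13952090/10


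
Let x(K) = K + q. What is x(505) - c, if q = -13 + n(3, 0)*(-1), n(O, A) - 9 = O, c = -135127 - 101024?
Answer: 236631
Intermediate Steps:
c = -236151
n(O, A) = 9 + O
q = -25 (q = -13 + (9 + 3)*(-1) = -13 + 12*(-1) = -13 - 12 = -25)
x(K) = -25 + K (x(K) = K - 25 = -25 + K)
x(505) - c = (-25 + 505) - 1*(-236151) = 480 + 236151 = 236631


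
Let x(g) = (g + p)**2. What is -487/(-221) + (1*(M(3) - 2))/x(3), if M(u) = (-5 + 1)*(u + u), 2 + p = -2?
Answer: -5259/221 ≈ -23.796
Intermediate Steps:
p = -4 (p = -2 - 2 = -4)
x(g) = (-4 + g)**2 (x(g) = (g - 4)**2 = (-4 + g)**2)
M(u) = -8*u
-487/(-221) + (1*(M(3) - 2))/x(3) = -487/(-221) + (1*(-8*3 - 2))/((-4 + 3)**2) = -487*(-1/221) + (1*(-24 - 2))/((-1)**2) = 487/221 + (1*(-26))/1 = 487/221 - 26*1 = 487/221 - 26 = -5259/221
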